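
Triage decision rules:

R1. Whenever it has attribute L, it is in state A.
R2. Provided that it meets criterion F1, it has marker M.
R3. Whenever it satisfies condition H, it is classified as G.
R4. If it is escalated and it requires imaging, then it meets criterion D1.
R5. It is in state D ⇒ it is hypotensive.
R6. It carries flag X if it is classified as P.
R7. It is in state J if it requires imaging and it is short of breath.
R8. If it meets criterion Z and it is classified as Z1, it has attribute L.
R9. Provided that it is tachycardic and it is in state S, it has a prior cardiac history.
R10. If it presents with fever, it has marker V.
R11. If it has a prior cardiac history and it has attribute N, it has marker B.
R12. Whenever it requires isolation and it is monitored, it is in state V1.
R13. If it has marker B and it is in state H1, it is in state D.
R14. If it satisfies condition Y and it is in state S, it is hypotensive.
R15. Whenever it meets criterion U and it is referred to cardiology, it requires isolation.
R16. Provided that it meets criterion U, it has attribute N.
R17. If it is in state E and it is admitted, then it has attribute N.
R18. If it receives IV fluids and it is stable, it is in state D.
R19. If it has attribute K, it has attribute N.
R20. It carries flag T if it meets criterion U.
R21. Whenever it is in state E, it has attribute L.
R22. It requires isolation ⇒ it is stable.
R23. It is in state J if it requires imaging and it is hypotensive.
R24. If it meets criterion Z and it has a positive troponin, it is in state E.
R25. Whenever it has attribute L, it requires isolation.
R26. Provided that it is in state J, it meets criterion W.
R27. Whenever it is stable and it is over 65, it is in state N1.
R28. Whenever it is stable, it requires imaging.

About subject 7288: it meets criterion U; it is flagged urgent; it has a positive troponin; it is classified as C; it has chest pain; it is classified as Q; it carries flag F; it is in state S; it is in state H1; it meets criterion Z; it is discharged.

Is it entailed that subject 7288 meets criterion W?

No

Forward chaining from the given facts derives: has attribute N, carries flag T, is in state E, has attribute L, requires isolation, is in state A, is stable, requires imaging.
The only rule concluding "it meets criterion W" is R26, which needs "it is in state J"; that is never established.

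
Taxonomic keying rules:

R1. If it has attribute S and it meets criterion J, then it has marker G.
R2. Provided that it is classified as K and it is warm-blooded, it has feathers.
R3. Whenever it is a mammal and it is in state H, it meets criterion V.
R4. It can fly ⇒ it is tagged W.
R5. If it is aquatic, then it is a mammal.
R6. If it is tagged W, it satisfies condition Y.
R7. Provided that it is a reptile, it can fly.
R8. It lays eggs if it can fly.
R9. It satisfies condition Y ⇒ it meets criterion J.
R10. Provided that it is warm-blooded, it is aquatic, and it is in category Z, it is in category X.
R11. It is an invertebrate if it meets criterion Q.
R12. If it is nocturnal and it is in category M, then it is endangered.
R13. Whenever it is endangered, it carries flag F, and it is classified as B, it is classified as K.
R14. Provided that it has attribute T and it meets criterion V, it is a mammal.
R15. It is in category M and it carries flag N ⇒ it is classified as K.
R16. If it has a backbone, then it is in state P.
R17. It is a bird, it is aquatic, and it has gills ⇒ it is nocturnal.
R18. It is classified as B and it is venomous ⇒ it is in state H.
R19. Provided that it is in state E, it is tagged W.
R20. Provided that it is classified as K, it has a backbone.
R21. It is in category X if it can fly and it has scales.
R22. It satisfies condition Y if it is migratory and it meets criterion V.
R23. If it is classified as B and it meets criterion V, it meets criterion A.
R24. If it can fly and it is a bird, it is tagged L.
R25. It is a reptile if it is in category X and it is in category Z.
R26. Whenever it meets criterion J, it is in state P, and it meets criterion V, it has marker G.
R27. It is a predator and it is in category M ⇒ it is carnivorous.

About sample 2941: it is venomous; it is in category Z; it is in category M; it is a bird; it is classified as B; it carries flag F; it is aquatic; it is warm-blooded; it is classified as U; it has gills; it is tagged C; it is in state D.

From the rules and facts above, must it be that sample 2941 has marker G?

Yes

By R5 (it is aquatic): it is a mammal.
By R10 (it is warm-blooded, it is aquatic, it is in category Z): it is in category X.
By R17 (it is a bird, it is aquatic, it has gills): it is nocturnal.
By R18 (it is classified as B, it is venomous): it is in state H.
By R25 (it is in category X, it is in category Z): it is a reptile.
By R3 (it is a mammal, it is in state H): it meets criterion V.
By R7 (it is a reptile): it can fly.
By R12 (it is nocturnal, it is in category M): it is endangered.
By R13 (it is endangered, it carries flag F, it is classified as B): it is classified as K.
By R20 (it is classified as K): it has a backbone.
By R4 (it can fly): it is tagged W.
By R6 (it is tagged W): it satisfies condition Y.
By R9 (it satisfies condition Y): it meets criterion J.
By R16 (it has a backbone): it is in state P.
By R26 (it meets criterion J, it is in state P, it meets criterion V): it has marker G.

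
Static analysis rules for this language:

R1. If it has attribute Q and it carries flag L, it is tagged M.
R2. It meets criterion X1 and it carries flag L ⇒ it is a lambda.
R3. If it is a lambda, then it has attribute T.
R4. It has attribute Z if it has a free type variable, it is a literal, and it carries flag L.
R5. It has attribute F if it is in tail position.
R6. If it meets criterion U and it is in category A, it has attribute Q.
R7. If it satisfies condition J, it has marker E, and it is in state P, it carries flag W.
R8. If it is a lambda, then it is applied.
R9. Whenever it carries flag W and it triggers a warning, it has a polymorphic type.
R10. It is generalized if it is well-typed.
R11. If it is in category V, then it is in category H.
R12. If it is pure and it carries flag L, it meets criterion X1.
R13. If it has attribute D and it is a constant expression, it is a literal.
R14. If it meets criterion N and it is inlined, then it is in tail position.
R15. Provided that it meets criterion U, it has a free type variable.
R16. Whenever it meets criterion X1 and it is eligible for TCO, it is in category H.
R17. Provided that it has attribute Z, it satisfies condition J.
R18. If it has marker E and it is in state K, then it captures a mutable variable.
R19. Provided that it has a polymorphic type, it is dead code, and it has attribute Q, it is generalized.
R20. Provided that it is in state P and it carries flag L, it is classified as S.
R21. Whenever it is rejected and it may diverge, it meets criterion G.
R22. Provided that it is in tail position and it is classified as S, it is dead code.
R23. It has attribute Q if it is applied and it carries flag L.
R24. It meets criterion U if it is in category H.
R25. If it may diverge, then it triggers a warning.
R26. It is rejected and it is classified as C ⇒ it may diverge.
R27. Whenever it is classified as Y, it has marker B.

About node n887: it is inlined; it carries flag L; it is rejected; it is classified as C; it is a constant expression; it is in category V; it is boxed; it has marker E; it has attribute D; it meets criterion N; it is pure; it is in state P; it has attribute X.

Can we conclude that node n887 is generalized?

Yes

By R11 (it is in category V): it is in category H.
By R12 (it is pure, it carries flag L): it meets criterion X1.
By R13 (it has attribute D, it is a constant expression): it is a literal.
By R14 (it meets criterion N, it is inlined): it is in tail position.
By R20 (it is in state P, it carries flag L): it is classified as S.
By R22 (it is in tail position, it is classified as S): it is dead code.
By R24 (it is in category H): it meets criterion U.
By R26 (it is rejected, it is classified as C): it may diverge.
By R2 (it meets criterion X1, it carries flag L): it is a lambda.
By R8 (it is a lambda): it is applied.
By R15 (it meets criterion U): it has a free type variable.
By R23 (it is applied, it carries flag L): it has attribute Q.
By R25 (it may diverge): it triggers a warning.
By R4 (it has a free type variable, it is a literal, it carries flag L): it has attribute Z.
By R17 (it has attribute Z): it satisfies condition J.
By R7 (it satisfies condition J, it has marker E, it is in state P): it carries flag W.
By R9 (it carries flag W, it triggers a warning): it has a polymorphic type.
By R19 (it has a polymorphic type, it is dead code, it has attribute Q): it is generalized.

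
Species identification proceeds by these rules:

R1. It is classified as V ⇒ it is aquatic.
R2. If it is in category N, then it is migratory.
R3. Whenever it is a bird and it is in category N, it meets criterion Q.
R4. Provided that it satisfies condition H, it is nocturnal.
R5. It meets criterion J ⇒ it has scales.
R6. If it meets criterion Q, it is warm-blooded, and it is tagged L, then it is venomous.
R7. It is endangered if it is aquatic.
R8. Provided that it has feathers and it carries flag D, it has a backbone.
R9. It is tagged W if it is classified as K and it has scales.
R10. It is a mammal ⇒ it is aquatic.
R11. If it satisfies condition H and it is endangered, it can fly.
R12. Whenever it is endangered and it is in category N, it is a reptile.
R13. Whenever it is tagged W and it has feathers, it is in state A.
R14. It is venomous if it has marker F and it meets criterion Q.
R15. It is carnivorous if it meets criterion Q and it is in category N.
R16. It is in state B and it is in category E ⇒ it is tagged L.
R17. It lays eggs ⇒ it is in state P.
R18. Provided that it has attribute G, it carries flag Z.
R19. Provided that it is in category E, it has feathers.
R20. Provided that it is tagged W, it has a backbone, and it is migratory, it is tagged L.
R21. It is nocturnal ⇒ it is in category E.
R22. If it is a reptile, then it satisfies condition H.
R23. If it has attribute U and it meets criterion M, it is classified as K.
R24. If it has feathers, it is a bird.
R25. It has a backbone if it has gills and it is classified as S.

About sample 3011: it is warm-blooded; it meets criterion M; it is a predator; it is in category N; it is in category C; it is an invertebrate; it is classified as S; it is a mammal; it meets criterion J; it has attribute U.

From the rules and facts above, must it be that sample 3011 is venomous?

Forward chaining from the given facts derives: is migratory, has scales, is aquatic, is classified as K, is endangered, is tagged W, is a reptile, satisfies condition H, is nocturnal, can fly, is in category E, has feathers, is a bird, meets criterion Q, is in state A, is carnivorous.
Rules concluding "it is venomous": R6 needs "it is tagged L"; R14 needs "it has marker F" — none of these are established.

No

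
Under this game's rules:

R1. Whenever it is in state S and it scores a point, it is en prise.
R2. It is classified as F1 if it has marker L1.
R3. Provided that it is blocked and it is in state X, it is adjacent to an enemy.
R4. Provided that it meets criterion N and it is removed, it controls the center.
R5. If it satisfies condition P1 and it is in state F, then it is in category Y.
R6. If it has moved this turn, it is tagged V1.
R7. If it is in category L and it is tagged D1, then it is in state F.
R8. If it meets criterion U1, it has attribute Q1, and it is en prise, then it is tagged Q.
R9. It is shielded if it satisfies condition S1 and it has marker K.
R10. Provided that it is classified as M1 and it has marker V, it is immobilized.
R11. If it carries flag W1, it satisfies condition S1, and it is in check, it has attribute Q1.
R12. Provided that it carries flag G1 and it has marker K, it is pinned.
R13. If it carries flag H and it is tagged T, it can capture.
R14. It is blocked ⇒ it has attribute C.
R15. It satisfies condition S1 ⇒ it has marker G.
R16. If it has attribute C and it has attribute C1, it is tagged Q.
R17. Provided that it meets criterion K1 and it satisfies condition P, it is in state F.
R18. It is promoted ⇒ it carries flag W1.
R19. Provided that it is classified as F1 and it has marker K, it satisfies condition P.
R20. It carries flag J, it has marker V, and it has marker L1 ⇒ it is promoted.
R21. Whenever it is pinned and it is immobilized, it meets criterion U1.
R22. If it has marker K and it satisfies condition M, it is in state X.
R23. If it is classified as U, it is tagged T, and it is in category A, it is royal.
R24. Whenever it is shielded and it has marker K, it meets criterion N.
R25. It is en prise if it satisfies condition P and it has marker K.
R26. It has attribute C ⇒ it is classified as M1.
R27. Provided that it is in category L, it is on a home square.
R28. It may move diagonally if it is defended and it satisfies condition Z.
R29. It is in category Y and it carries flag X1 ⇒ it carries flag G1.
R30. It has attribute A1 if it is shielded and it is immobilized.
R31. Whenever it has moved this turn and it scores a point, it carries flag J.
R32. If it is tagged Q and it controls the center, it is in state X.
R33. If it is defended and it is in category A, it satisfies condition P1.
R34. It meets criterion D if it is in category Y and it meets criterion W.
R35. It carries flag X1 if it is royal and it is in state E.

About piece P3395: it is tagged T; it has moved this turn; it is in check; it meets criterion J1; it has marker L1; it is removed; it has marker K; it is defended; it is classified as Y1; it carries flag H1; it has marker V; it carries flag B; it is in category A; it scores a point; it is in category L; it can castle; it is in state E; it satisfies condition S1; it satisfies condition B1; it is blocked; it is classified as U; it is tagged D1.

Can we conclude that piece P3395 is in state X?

By R2 (it has marker L1): it is classified as F1.
By R7 (it is in category L, it is tagged D1): it is in state F.
By R9 (it satisfies condition S1, it has marker K): it is shielded.
By R14 (it is blocked): it has attribute C.
By R19 (it is classified as F1, it has marker K): it satisfies condition P.
By R23 (it is classified as U, it is tagged T, it is in category A): it is royal.
By R24 (it is shielded, it has marker K): it meets criterion N.
By R25 (it satisfies condition P, it has marker K): it is en prise.
By R26 (it has attribute C): it is classified as M1.
By R31 (it has moved this turn, it scores a point): it carries flag J.
By R33 (it is defended, it is in category A): it satisfies condition P1.
By R35 (it is royal, it is in state E): it carries flag X1.
By R4 (it meets criterion N, it is removed): it controls the center.
By R5 (it satisfies condition P1, it is in state F): it is in category Y.
By R10 (it is classified as M1, it has marker V): it is immobilized.
By R20 (it carries flag J, it has marker V, it has marker L1): it is promoted.
By R29 (it is in category Y, it carries flag X1): it carries flag G1.
By R12 (it carries flag G1, it has marker K): it is pinned.
By R18 (it is promoted): it carries flag W1.
By R21 (it is pinned, it is immobilized): it meets criterion U1.
By R11 (it carries flag W1, it satisfies condition S1, it is in check): it has attribute Q1.
By R8 (it meets criterion U1, it has attribute Q1, it is en prise): it is tagged Q.
By R32 (it is tagged Q, it controls the center): it is in state X.

Yes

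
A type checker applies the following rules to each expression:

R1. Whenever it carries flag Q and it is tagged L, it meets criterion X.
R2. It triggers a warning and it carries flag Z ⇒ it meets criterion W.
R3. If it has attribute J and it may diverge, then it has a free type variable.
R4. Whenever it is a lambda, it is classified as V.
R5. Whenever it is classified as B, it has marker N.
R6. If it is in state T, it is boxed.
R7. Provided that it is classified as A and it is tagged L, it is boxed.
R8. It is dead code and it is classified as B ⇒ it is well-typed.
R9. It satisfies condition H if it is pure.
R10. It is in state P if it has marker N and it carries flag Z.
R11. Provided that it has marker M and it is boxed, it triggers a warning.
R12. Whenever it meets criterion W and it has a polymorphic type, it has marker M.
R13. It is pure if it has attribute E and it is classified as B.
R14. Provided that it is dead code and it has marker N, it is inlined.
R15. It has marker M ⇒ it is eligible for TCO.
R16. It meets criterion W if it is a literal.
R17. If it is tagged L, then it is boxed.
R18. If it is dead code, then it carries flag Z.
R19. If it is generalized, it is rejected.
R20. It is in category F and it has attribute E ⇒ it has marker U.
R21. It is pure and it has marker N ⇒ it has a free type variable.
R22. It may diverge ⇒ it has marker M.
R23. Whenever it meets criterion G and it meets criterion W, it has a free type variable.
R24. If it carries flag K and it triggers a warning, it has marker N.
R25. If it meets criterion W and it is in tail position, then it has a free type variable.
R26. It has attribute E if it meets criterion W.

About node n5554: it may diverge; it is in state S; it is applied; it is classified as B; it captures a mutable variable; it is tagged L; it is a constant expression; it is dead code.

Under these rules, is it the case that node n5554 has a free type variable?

Yes

By R5 (it is classified as B): it has marker N.
By R17 (it is tagged L): it is boxed.
By R18 (it is dead code): it carries flag Z.
By R22 (it may diverge): it has marker M.
By R11 (it has marker M, it is boxed): it triggers a warning.
By R2 (it triggers a warning, it carries flag Z): it meets criterion W.
By R26 (it meets criterion W): it has attribute E.
By R13 (it has attribute E, it is classified as B): it is pure.
By R21 (it is pure, it has marker N): it has a free type variable.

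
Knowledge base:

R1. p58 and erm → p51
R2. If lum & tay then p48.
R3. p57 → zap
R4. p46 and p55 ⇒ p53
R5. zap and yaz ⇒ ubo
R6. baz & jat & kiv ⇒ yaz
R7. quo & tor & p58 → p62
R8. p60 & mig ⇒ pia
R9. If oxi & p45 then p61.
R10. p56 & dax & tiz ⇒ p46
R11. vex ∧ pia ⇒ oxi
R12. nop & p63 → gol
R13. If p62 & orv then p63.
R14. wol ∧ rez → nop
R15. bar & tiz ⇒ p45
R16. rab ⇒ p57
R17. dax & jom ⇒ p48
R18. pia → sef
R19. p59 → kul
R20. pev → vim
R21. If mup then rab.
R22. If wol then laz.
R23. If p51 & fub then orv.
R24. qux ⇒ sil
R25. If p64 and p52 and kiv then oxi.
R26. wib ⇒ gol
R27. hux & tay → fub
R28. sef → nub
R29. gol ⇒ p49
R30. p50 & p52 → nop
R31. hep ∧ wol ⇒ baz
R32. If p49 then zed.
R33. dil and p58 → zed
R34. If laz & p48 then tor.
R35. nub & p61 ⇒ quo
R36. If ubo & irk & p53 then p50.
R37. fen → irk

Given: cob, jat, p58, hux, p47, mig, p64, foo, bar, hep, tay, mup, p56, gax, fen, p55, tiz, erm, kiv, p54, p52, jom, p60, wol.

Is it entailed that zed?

No

Forward chaining from the given facts derives: p51, pia, p45, sef, rab, laz, oxi, fub, nub, baz, irk, yaz, p61, p57, orv, quo, zap, ubo.
Rules concluding zed: R32 needs p49; R33 needs dil — none of these are established.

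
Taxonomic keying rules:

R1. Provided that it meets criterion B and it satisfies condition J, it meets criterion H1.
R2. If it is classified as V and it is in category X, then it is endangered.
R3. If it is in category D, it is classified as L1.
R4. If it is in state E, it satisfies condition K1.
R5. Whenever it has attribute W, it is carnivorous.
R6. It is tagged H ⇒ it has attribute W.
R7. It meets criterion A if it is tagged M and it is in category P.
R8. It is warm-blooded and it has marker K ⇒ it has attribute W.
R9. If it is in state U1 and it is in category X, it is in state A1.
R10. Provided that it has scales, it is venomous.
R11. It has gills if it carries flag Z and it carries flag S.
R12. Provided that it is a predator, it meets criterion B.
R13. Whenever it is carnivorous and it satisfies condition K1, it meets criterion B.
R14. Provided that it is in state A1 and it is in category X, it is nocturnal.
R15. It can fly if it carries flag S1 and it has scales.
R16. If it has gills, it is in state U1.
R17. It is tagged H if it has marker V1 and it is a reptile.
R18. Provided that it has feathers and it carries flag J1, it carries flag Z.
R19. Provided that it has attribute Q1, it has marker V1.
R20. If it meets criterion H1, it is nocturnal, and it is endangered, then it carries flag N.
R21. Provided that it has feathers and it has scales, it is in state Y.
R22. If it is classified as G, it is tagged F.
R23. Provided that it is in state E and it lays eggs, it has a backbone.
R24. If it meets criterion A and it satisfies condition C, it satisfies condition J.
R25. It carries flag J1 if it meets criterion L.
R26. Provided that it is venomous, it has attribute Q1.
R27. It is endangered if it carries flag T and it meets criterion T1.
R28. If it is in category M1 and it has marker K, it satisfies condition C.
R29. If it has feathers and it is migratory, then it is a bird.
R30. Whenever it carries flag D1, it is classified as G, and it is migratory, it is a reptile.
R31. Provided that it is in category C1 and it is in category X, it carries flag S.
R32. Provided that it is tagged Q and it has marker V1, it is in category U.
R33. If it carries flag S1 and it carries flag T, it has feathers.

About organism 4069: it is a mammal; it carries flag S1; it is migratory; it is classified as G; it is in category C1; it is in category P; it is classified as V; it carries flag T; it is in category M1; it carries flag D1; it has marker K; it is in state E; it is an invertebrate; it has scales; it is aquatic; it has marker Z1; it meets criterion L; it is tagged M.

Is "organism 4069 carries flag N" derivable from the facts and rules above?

No

Forward chaining from the given facts derives: satisfies condition K1, meets criterion A, is venomous, can fly, is tagged F, carries flag J1, has attribute Q1, satisfies condition C, is a reptile, has feathers, carries flag Z, has marker V1, is in state Y, satisfies condition J, is a bird, is tagged H, has attribute W, is carnivorous, meets criterion B, meets criterion H1.
The only rule concluding "it carries flag N" is R20, which needs "it is nocturnal"; that is never established.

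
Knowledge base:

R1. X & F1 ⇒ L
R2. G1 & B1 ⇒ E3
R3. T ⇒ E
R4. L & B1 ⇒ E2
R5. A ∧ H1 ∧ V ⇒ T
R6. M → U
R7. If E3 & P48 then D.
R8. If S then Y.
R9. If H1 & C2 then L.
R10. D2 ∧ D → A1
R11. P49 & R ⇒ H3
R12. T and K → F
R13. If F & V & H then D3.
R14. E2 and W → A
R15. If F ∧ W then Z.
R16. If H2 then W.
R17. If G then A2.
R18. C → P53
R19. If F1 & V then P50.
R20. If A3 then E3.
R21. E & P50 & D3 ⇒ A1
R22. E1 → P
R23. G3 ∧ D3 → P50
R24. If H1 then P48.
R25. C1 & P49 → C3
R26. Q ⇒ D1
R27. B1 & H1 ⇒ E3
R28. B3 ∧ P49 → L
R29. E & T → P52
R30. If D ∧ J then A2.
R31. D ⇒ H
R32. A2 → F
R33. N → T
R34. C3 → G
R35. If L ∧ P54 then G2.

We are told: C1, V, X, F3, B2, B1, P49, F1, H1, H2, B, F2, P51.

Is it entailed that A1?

Yes

L  (by R1: X, F1)
E2  (by R4: L, B1)
W  (by R16: H2)
P50  (by R19: F1, V)
P48  (by R24: H1)
C3  (by R25: C1, P49)
E3  (by R27: B1, H1)
G  (by R34: C3)
D  (by R7: E3, P48)
A  (by R14: E2, W)
A2  (by R17: G)
H  (by R31: D)
F  (by R32: A2)
T  (by R5: A, H1, V)
D3  (by R13: F, V, H)
E  (by R3: T)
A1  (by R21: E, P50, D3)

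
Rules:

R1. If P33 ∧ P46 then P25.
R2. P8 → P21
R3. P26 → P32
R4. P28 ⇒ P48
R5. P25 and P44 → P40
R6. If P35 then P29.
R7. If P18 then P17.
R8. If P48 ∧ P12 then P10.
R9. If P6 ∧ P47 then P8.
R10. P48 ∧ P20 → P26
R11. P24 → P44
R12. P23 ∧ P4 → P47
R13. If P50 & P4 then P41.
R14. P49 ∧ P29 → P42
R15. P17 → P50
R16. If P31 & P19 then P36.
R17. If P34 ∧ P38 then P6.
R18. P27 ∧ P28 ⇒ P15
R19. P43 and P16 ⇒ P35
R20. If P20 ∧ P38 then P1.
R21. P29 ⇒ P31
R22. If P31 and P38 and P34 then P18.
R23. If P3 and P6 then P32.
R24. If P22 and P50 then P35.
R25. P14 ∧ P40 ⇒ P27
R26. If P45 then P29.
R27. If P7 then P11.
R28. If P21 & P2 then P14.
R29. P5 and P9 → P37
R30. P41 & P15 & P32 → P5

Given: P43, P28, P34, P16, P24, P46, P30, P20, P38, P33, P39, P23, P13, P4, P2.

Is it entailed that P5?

Yes

P25  (by R1: P33, P46)
P48  (by R4: P28)
P26  (by R10: P48, P20)
P44  (by R11: P24)
P47  (by R12: P23, P4)
P6  (by R17: P34, P38)
P35  (by R19: P43, P16)
P32  (by R3: P26)
P40  (by R5: P25, P44)
P29  (by R6: P35)
P8  (by R9: P6, P47)
P31  (by R21: P29)
P18  (by R22: P31, P38, P34)
P21  (by R2: P8)
P17  (by R7: P18)
P50  (by R15: P17)
P14  (by R28: P21, P2)
P41  (by R13: P50, P4)
P27  (by R25: P14, P40)
P15  (by R18: P27, P28)
P5  (by R30: P41, P15, P32)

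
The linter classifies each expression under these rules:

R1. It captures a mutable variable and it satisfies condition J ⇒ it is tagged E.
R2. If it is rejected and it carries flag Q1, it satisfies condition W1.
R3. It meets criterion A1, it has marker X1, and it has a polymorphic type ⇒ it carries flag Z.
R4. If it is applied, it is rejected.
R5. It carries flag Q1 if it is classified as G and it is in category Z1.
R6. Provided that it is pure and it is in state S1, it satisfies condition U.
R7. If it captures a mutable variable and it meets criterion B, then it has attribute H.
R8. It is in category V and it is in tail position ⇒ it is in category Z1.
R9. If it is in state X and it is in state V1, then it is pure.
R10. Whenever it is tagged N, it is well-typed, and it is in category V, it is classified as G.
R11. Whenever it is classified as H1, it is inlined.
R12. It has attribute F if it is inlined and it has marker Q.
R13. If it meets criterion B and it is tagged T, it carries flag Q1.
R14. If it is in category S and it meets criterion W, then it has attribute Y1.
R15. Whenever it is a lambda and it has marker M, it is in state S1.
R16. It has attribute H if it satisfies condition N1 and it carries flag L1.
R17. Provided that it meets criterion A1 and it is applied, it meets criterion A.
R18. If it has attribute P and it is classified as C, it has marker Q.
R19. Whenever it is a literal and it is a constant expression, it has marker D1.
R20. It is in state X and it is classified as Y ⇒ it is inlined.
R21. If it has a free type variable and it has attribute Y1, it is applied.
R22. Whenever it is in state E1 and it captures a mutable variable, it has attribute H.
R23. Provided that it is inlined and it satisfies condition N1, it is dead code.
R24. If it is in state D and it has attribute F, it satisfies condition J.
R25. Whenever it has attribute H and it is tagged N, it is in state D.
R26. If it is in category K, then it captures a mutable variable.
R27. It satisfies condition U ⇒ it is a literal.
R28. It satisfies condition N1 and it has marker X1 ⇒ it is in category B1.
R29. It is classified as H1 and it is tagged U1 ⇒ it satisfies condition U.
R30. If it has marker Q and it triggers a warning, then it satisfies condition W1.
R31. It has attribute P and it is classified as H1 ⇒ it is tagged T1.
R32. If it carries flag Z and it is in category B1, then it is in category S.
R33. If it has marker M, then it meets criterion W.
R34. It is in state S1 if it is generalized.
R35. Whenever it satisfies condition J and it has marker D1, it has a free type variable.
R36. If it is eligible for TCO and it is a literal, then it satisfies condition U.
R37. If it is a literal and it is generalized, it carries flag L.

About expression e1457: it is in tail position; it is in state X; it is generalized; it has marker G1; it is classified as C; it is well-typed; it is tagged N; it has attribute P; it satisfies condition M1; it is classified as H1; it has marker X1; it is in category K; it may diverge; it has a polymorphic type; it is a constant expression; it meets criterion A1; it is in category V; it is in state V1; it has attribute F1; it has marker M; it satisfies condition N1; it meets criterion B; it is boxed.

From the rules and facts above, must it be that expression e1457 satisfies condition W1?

Yes

By R3 (it meets criterion A1, it has marker X1, it has a polymorphic type): it carries flag Z.
By R8 (it is in category V, it is in tail position): it is in category Z1.
By R9 (it is in state X, it is in state V1): it is pure.
By R10 (it is tagged N, it is well-typed, it is in category V): it is classified as G.
By R11 (it is classified as H1): it is inlined.
By R18 (it has attribute P, it is classified as C): it has marker Q.
By R26 (it is in category K): it captures a mutable variable.
By R28 (it satisfies condition N1, it has marker X1): it is in category B1.
By R32 (it carries flag Z, it is in category B1): it is in category S.
By R33 (it has marker M): it meets criterion W.
By R34 (it is generalized): it is in state S1.
By R5 (it is classified as G, it is in category Z1): it carries flag Q1.
By R6 (it is pure, it is in state S1): it satisfies condition U.
By R7 (it captures a mutable variable, it meets criterion B): it has attribute H.
By R12 (it is inlined, it has marker Q): it has attribute F.
By R14 (it is in category S, it meets criterion W): it has attribute Y1.
By R25 (it has attribute H, it is tagged N): it is in state D.
By R27 (it satisfies condition U): it is a literal.
By R19 (it is a literal, it is a constant expression): it has marker D1.
By R24 (it is in state D, it has attribute F): it satisfies condition J.
By R35 (it satisfies condition J, it has marker D1): it has a free type variable.
By R21 (it has a free type variable, it has attribute Y1): it is applied.
By R4 (it is applied): it is rejected.
By R2 (it is rejected, it carries flag Q1): it satisfies condition W1.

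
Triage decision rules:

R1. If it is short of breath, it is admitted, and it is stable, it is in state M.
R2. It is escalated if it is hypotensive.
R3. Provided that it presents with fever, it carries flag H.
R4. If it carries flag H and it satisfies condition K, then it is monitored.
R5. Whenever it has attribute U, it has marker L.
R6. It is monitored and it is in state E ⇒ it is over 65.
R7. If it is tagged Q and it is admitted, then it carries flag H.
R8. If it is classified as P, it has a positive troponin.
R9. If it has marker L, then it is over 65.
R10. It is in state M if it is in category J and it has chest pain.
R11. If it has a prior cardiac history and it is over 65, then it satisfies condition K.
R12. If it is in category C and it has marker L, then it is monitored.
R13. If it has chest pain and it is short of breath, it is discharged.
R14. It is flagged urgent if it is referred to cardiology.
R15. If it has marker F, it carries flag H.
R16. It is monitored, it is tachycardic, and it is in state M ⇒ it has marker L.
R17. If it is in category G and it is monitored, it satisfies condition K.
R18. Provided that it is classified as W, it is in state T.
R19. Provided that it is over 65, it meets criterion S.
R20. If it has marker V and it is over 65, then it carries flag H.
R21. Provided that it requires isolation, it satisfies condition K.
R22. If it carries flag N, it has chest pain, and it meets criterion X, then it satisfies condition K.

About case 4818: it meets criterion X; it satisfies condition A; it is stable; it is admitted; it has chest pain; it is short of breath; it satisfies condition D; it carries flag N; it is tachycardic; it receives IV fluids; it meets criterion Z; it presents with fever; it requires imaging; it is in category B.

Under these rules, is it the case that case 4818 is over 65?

Yes

By R1 (it is short of breath, it is admitted, it is stable): it is in state M.
By R3 (it presents with fever): it carries flag H.
By R22 (it carries flag N, it has chest pain, it meets criterion X): it satisfies condition K.
By R4 (it carries flag H, it satisfies condition K): it is monitored.
By R16 (it is monitored, it is tachycardic, it is in state M): it has marker L.
By R9 (it has marker L): it is over 65.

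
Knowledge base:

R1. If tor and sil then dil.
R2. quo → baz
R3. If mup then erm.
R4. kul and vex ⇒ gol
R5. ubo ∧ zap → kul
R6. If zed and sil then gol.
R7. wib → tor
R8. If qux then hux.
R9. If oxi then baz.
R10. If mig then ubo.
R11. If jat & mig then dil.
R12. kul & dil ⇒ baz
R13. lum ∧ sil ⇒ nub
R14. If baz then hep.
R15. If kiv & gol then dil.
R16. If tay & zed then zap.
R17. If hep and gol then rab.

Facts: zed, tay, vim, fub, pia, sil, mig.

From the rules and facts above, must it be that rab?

No

Forward chaining from the given facts derives: gol, ubo, zap, kul.
The only rule concluding rab is R17, which needs hep; that is never established.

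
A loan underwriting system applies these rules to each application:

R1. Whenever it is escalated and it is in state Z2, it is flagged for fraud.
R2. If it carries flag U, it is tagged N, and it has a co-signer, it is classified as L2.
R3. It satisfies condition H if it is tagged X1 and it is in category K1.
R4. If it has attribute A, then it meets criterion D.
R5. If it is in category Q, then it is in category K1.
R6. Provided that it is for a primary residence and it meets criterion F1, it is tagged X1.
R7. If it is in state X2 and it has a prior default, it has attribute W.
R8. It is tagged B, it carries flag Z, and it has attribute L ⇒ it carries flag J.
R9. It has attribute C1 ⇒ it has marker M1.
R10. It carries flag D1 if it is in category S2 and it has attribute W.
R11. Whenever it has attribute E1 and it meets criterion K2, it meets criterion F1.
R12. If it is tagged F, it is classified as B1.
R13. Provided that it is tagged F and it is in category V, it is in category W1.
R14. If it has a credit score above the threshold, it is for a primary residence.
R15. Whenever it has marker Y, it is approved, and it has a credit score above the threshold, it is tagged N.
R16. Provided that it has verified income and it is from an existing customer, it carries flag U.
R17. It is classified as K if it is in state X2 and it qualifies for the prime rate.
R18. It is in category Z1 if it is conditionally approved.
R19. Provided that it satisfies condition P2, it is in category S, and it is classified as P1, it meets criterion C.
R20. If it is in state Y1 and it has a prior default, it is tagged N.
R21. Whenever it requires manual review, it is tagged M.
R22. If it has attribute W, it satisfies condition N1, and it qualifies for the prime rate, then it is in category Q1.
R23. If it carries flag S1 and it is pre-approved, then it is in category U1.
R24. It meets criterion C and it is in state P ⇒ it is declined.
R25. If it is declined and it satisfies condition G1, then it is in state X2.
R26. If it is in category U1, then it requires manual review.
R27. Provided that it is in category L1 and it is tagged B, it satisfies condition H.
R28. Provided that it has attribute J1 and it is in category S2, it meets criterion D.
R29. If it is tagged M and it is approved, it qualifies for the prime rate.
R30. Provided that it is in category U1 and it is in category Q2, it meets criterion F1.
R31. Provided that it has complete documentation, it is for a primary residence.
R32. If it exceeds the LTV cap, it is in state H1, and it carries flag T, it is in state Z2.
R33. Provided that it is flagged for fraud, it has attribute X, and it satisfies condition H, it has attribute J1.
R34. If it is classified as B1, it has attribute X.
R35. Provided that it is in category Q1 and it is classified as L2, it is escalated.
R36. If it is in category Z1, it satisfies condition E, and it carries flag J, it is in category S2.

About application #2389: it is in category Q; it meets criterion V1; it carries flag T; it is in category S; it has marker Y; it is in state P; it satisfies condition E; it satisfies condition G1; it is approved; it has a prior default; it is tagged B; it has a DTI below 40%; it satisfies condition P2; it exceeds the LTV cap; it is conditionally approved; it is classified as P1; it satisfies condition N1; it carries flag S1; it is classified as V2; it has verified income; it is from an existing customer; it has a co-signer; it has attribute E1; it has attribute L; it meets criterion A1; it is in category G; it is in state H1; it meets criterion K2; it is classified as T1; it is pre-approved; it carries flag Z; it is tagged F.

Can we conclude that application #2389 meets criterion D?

Forward chaining from the given facts derives: is in category K1, carries flag J, meets criterion F1, is classified as B1, carries flag U, is in category Z1, meets criterion C, is in category U1, is declined, is in state X2, requires manual review, is in state Z2, has attribute X, is in category S2, has attribute W, carries flag D1, is tagged M, qualifies for the prime rate, is classified as K, is in category Q1.
Rules concluding "it meets criterion D": R4 needs "it has attribute A"; R28 needs "it has attribute J1" — none of these are established.

No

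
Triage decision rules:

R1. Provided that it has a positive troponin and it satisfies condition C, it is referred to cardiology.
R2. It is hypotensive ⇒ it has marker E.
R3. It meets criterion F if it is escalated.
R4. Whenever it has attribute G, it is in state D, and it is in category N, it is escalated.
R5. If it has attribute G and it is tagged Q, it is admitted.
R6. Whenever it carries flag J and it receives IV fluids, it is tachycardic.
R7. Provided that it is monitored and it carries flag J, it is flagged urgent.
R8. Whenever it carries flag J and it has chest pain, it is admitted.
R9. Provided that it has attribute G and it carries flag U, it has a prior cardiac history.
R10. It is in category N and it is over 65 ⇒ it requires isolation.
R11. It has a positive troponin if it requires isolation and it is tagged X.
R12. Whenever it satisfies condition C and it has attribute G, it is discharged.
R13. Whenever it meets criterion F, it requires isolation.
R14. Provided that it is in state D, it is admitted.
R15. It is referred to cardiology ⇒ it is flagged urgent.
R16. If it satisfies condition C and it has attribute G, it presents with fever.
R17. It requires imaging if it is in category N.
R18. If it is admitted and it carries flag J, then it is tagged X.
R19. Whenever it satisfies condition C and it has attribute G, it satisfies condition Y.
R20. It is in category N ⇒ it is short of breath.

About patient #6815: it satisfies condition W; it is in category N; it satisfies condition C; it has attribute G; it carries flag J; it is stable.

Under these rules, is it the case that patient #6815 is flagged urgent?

No

Forward chaining from the given facts derives: is discharged, presents with fever, requires imaging, satisfies condition Y, is short of breath.
Rules concluding "it is flagged urgent": R7 needs "it is monitored"; R15 needs "it is referred to cardiology" — none of these are established.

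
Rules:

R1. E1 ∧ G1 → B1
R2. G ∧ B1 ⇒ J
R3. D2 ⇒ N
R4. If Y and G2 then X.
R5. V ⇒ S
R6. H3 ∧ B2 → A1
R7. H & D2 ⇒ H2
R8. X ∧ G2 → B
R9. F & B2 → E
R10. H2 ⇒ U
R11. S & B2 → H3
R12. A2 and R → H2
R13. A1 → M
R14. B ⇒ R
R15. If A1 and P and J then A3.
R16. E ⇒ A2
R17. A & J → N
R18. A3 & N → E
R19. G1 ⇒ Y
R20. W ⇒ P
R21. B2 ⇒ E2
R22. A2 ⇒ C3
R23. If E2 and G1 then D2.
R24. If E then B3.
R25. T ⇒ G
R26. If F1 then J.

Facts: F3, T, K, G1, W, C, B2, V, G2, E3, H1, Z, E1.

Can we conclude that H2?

B1  (by R1: E1, G1)
S  (by R5: V)
H3  (by R11: S, B2)
Y  (by R19: G1)
P  (by R20: W)
E2  (by R21: B2)
D2  (by R23: E2, G1)
G  (by R25: T)
J  (by R2: G, B1)
N  (by R3: D2)
X  (by R4: Y, G2)
A1  (by R6: H3, B2)
B  (by R8: X, G2)
R  (by R14: B)
A3  (by R15: A1, P, J)
E  (by R18: A3, N)
A2  (by R16: E)
H2  (by R12: A2, R)

Yes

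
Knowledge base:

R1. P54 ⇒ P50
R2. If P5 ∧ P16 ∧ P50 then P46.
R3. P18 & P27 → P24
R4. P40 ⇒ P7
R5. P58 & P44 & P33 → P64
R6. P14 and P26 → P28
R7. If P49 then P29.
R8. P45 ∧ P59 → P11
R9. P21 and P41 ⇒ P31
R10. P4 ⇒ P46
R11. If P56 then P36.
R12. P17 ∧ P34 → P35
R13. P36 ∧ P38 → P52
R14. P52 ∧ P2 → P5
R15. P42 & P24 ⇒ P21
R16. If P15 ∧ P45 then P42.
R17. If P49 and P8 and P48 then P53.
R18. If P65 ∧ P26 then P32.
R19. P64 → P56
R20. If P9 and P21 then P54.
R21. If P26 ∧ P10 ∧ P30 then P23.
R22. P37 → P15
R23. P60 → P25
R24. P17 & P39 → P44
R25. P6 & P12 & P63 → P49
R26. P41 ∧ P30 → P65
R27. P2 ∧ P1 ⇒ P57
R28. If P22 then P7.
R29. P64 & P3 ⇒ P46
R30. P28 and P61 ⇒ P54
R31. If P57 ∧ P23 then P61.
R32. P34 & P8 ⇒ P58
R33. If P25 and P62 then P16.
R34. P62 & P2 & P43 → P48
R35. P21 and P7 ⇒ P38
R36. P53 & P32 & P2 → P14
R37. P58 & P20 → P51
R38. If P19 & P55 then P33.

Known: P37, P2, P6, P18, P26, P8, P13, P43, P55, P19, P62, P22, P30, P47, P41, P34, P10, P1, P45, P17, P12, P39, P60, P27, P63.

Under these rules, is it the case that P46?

Yes

P24  (by R3: P18, P27)
P23  (by R21: P26, P10, P30)
P15  (by R22: P37)
P25  (by R23: P60)
P44  (by R24: P17, P39)
P49  (by R25: P6, P12, P63)
P65  (by R26: P41, P30)
P57  (by R27: P2, P1)
P7  (by R28: P22)
P61  (by R31: P57, P23)
P58  (by R32: P34, P8)
P16  (by R33: P25, P62)
P48  (by R34: P62, P2, P43)
P33  (by R38: P19, P55)
P64  (by R5: P58, P44, P33)
P42  (by R16: P15, P45)
P53  (by R17: P49, P8, P48)
P32  (by R18: P65, P26)
P56  (by R19: P64)
P14  (by R36: P53, P32, P2)
P28  (by R6: P14, P26)
P36  (by R11: P56)
P21  (by R15: P42, P24)
P54  (by R30: P28, P61)
P38  (by R35: P21, P7)
P50  (by R1: P54)
P52  (by R13: P36, P38)
P5  (by R14: P52, P2)
P46  (by R2: P5, P16, P50)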